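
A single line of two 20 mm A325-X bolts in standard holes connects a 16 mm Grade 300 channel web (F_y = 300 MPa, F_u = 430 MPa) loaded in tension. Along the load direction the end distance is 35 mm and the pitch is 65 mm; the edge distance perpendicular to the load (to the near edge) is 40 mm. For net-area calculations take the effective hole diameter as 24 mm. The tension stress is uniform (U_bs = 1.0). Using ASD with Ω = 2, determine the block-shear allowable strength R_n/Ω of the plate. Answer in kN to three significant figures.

Shear plane L_v = 35 + 1·65 = 100 mm; A_gv = 100 × 16 = 1600 mm².
A_nv = (100 − 1.5·24) × 16 = 1024 mm².
A_nt = (40 − 0.5·24) × 16 = 448 mm².
0.6 F_u A_nv = 264.2 kN; 0.6 F_y A_gv = 288 kN → shear rupture governs the shear term.
R_n = 264.2 + 1.0 × 430 × 448 / 1000 = 456.8 kN.
Allowable strength R_n/Ω = 456.8 / 2 = 228 kN.

228 kN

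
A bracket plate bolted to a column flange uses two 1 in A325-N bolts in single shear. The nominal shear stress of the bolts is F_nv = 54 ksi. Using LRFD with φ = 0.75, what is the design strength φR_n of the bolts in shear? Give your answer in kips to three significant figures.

A_b = π × 1² / 4 = 0.7854 in².
R_n = F_nv · A_b · n · n_s = 54 × 0.7854 × 2 × 1 = 84.82 kips.
Design strength φR_n = 0.75 × 84.82 = 63.6 kips.

63.6 kips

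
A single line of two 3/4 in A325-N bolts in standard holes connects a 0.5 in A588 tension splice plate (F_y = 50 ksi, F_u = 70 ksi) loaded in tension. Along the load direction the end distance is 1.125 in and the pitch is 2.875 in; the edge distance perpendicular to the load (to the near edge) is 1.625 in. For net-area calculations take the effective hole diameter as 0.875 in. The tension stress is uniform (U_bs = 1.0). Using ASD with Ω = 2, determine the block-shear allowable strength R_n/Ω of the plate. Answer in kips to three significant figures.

Shear plane L_v = 1.125 + 1·2.875 = 4 in; A_gv = 4 × 0.5 = 2 in².
A_nv = (4 − 1.5·0.875) × 0.5 = 1.344 in².
A_nt = (1.625 − 0.5·0.875) × 0.5 = 0.5938 in².
0.6 F_u A_nv = 56.44 kips; 0.6 F_y A_gv = 60 kips → shear rupture governs the shear term.
R_n = 56.44 + 1.0 × 70 × 0.5938 = 98 kips.
Allowable strength R_n/Ω = 98 / 2 = 49 kips.

49 kips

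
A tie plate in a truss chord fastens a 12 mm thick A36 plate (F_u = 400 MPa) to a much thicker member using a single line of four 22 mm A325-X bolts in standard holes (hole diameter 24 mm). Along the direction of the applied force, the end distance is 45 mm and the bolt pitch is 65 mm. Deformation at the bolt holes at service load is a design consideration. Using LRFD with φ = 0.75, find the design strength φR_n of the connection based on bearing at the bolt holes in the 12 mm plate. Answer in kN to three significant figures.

674 kN

Per bolt r_n = 1.2 l_c t F_u ≤ 2.4 d t F_u; upper limit = 2.4 × 22 × 12 × 400 / 1000 = 253.4 kN.
Edge bolt: l_c = 45 − 24/2 = 33 mm → 1.2 × 33 × 12 × 400 / 1000 = 190.1 → r_n = 190.1 kN.
Interior bolts: l_c = 65 − 24 = 41 mm → 1.2 × 41 × 12 × 400 / 1000 = 236.2 → r_n = 236.2 kN.
R_n = 1 × 190.1 + 3 × 236.2 = 898.6 kN.
Design strength φR_n = 0.75 × 898.6 = 674 kN.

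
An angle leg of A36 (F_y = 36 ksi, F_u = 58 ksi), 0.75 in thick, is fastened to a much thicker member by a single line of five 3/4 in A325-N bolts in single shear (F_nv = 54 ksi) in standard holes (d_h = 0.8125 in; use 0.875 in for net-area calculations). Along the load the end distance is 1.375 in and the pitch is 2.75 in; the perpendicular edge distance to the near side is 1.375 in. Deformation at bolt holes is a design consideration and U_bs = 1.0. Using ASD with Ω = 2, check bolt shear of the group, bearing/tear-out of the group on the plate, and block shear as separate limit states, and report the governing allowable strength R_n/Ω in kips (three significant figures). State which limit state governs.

59.6 kips (bolt shear governs)

Bolt shear: A_b = π·0.75²/4 = 0.4418 in²; R_n = 54 × 0.4418 × 5 × 1 = 119.3 kips → 119.3 / 2 = 59.6 kips.
Bearing: edge l_c = 0.9688, r_n = 50.57 kips; interior l_c = 1.938, r_n = 78.3 kips; R_n = 50.57 + 4·78.3 = 363.8 kips → 182 kips.
Block shear: A_gv = 9.281, A_nv = 6.328, A_nt = 0.7031 in²; R_n = min(0.6F_uA_nv, 0.6F_yA_gv) + U_bs·F_u·A_nt = 241.3 kips → 121 kips.
Bolt shear governs: 59.6 kips.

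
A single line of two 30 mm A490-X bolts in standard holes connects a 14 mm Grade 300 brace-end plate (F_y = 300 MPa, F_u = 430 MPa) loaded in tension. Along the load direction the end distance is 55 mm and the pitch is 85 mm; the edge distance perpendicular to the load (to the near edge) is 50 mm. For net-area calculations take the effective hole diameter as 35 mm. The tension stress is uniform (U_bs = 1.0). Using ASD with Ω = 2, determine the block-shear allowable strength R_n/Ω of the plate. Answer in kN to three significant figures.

Shear plane L_v = 55 + 1·85 = 140 mm; A_gv = 140 × 14 = 1960 mm².
A_nv = (140 − 1.5·35) × 14 = 1225 mm².
A_nt = (50 − 0.5·35) × 14 = 455 mm².
0.6 F_u A_nv = 316.1 kN; 0.6 F_y A_gv = 352.8 kN → shear rupture governs the shear term.
R_n = 316.1 + 1.0 × 430 × 455 / 1000 = 511.7 kN.
Allowable strength R_n/Ω = 511.7 / 2 = 256 kN.

256 kN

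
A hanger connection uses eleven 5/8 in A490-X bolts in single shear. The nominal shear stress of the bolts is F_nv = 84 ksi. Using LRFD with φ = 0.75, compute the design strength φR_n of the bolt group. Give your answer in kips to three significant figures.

A_b = π × 0.625² / 4 = 0.3068 in².
R_n = F_nv · A_b · n · n_s = 84 × 0.3068 × 11 × 1 = 283.5 kips.
Design strength φR_n = 0.75 × 283.5 = 213 kips.

213 kips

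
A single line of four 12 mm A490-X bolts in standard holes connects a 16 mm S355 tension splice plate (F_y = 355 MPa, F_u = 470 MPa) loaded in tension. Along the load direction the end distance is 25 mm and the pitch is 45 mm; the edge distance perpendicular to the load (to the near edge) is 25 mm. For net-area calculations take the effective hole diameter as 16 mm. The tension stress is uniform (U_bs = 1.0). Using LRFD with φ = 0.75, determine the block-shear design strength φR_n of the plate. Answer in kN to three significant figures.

Shear plane L_v = 25 + 3·45 = 160 mm; A_gv = 160 × 16 = 2560 mm².
A_nv = (160 − 3.5·16) × 16 = 1664 mm².
A_nt = (25 − 0.5·16) × 16 = 272 mm².
0.6 F_u A_nv = 469.2 kN; 0.6 F_y A_gv = 545.3 kN → shear rupture governs the shear term.
R_n = 469.2 + 1.0 × 470 × 272 / 1000 = 597.1 kN.
Design strength φR_n = 0.75 × 597.1 = 448 kN.

448 kN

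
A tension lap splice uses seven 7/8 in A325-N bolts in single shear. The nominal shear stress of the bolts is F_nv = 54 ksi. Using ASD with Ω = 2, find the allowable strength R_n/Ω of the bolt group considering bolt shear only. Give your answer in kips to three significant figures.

114 kips

A_b = π × 0.875² / 4 = 0.6013 in².
R_n = F_nv · A_b · n · n_s = 54 × 0.6013 × 7 × 1 = 227.3 kips.
Allowable strength R_n/Ω = 227.3 / 2 = 114 kips.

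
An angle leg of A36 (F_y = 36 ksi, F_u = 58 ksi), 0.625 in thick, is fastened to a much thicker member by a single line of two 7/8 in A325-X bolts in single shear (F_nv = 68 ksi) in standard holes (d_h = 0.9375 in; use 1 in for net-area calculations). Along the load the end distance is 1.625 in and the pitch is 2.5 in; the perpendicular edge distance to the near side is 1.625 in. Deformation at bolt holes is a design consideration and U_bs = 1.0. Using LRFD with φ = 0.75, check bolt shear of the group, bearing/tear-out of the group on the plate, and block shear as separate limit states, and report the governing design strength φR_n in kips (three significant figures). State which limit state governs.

Bolt shear: A_b = π·0.875²/4 = 0.6013 in²; R_n = 68 × 0.6013 × 2 × 1 = 81.78 kips → 0.75 × 81.78 = 61.3 kips.
Bearing: edge l_c = 1.156, r_n = 50.3 kips; interior l_c = 1.562, r_n = 67.97 kips; R_n = 50.3 + 1·67.97 = 118.3 kips → 88.7 kips.
Block shear: A_gv = 2.578, A_nv = 1.641, A_nt = 0.7031 in²; R_n = min(0.6F_uA_nv, 0.6F_yA_gv) + U_bs·F_u·A_nt = 96.47 kips → 72.4 kips.
Bolt shear governs: 61.3 kips.

61.3 kips (bolt shear governs)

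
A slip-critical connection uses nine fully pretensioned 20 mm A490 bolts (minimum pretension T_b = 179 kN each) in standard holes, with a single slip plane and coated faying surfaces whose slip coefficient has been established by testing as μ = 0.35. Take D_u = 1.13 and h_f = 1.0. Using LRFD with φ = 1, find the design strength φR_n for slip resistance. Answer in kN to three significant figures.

R_n = μ · D_u · h_f · T_b · n_s · n_b = 0.35 × 1.13 × 1.0 × 179 × 1 × 9 = 637.2 kN.
Design strength φR_n = 1 × 637.2 = 637 kN.

637 kN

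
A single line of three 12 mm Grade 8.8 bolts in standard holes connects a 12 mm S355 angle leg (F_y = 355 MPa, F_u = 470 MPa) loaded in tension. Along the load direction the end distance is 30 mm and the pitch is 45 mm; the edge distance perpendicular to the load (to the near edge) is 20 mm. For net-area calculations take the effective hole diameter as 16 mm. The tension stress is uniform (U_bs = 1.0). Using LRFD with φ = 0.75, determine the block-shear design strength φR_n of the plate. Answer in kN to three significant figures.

254 kN

Shear plane L_v = 30 + 2·45 = 120 mm; A_gv = 120 × 12 = 1440 mm².
A_nv = (120 − 2.5·16) × 12 = 960 mm².
A_nt = (20 − 0.5·16) × 12 = 144 mm².
0.6 F_u A_nv = 270.7 kN; 0.6 F_y A_gv = 306.7 kN → shear rupture governs the shear term.
R_n = 270.7 + 1.0 × 470 × 144 / 1000 = 338.4 kN.
Design strength φR_n = 0.75 × 338.4 = 254 kN.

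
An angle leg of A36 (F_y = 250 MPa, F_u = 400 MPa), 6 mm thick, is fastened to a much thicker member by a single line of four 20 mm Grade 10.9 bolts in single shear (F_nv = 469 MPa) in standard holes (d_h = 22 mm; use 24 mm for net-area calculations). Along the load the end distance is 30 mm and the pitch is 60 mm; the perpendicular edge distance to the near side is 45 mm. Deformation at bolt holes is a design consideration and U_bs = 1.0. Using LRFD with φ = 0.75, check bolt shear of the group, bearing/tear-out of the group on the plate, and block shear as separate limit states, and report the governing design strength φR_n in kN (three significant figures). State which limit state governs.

195 kN (block shear governs)

Bolt shear: A_b = π·20²/4 = 314.2 mm²; R_n = 469 × 314.2 × 4 × 1 / 1000 = 589.4 kN → 0.75 × 589.4 = 442 kN.
Bearing: edge l_c = 19, r_n = 54.72 kN; interior l_c = 38, r_n = 109.4 kN; R_n = 54.72 + 3·109.4 = 383 kN → 287 kN.
Block shear: A_gv = 1260, A_nv = 756, A_nt = 198 mm²; R_n = min(0.6F_uA_nv, 0.6F_yA_gv) + U_bs·F_u·A_nt = 260.6 kN → 195 kN.
Block shear governs: 195 kN.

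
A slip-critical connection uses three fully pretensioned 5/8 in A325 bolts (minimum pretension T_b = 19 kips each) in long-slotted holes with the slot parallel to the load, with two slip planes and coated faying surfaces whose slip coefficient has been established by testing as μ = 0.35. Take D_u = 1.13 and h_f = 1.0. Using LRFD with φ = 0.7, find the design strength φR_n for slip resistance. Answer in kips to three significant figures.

R_n = μ · D_u · h_f · T_b · n_s · n_b = 0.35 × 1.13 × 1.0 × 19 × 2 × 3 = 45.09 kips.
Design strength φR_n = 0.7 × 45.09 = 31.6 kips.

31.6 kips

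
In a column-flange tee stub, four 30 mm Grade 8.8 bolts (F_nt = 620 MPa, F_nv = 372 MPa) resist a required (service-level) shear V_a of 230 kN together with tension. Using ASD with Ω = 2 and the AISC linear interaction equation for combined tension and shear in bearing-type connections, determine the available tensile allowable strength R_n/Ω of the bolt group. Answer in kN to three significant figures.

756 kN

A_b = π·30²/4 = 706.9 mm²; f_rv = 230 × 1000 / (4 × 706.9) = 81.35 MPa.
F'_nt = 1.3 F_nt − (Ω F_nt / F_nv) f_rv = 1.3·620 − (2·620/372)·81.35 = 534.8 MPa, capped at F_nt → F'_nt = 534.8 MPa.
R_n = F'_nt · A_b · n = 534.8 × 706.9 × 4 / 1000 = 1512 kN.
Allowable strength R_n/Ω = 1512 / 2 = 756 kN.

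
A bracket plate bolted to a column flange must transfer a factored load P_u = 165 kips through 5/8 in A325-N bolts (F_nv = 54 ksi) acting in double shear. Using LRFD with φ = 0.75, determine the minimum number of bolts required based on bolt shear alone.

A_b = π·0.625²/4 = 0.3068 in².
Per-bolt design strength φR_n = 0.75 × 54 × 0.3068 × 2 = 24.85 kips.
n ≥ 165 / 24.85 = 6.64 → use 7 bolts.

7 bolts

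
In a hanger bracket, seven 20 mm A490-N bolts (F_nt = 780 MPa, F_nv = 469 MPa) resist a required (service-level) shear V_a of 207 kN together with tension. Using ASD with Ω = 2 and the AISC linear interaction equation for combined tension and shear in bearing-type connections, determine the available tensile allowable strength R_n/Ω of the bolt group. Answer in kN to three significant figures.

771 kN

A_b = π·20²/4 = 314.2 mm²; f_rv = 207 × 1000 / (7 × 314.2) = 94.13 MPa.
F'_nt = 1.3 F_nt − (Ω F_nt / F_nv) f_rv = 1.3·780 − (2·780/469)·94.13 = 700.9 MPa, capped at F_nt → F'_nt = 700.9 MPa.
R_n = F'_nt · A_b · n = 700.9 × 314.2 × 7 / 1000 = 1541 kN.
Allowable strength R_n/Ω = 1541 / 2 = 771 kN.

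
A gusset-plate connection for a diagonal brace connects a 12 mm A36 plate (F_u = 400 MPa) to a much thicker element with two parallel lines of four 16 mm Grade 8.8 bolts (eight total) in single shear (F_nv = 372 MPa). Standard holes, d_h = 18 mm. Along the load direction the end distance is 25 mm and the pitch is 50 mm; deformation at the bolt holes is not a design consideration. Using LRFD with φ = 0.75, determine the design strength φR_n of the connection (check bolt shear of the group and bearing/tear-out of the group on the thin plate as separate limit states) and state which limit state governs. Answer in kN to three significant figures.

Bolt shear: A_b = π·16²/4 = 201.1 mm²; R_n = 372 × 201.1 × 8 × 1 / 1000 = 598.4 kN → 0.75 × 598.4 = 449 kN.
Bearing (1.5 l_c t F_u ≤ 3.0 d t F_u): upper limit = 3.0·16·12·400 / 1000 = 230.4 kN.
  Edge l_c = 25 − 18/2 = 16 → r_n = 115.2 kN; interior l_c = 50 − 18 = 32 → r_n = 230.4 kN.
  R_n,bearing = 2·115.2 + 6·230.4 = 1613 kN → 0.75 × 1613 = 1210 kN.
Bolt shear governs: 449 kN.

449 kN (bolt shear governs)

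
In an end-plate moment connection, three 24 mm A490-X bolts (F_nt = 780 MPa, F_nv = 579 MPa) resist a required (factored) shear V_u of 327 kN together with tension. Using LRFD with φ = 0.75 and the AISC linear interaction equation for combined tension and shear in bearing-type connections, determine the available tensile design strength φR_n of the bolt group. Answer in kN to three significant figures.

592 kN

A_b = π·24²/4 = 452.4 mm²; f_rv = 327 × 1000 / (3 × 452.4) = 240.9 MPa.
F'_nt = 1.3 F_nt − (F_nt / φF_nv) f_rv = 1.3·780 − (780/(0.75·579))·240.9 = 581.2 MPa, capped at F_nt → F'_nt = 581.2 MPa.
R_n = F'_nt · A_b · n = 581.2 × 452.4 × 3 / 1000 = 788.8 kN.
Design strength φR_n = 0.75 × 788.8 = 592 kN.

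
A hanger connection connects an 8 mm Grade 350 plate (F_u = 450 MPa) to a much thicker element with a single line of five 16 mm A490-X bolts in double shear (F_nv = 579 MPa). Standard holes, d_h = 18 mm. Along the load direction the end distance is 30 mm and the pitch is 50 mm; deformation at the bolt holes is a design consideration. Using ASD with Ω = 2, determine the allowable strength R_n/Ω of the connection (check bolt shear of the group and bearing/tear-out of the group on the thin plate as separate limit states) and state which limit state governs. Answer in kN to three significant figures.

Bolt shear: A_b = π·16²/4 = 201.1 mm²; R_n = 579 × 201.1 × 5 × 2 / 1000 = 1164 kN → 1164 / 2 = 582 kN.
Bearing (1.2 l_c t F_u ≤ 2.4 d t F_u): upper limit = 2.4·16·8·450 / 1000 = 138.2 kN.
  Edge l_c = 30 − 18/2 = 21 → r_n = 90.72 kN; interior l_c = 50 − 18 = 32 → r_n = 138.2 kN.
  R_n,bearing = 1·90.72 + 4·138.2 = 643.7 kN → 643.7 / 2 = 322 kN.
Bearing governs: 322 kN.

322 kN (bearing governs)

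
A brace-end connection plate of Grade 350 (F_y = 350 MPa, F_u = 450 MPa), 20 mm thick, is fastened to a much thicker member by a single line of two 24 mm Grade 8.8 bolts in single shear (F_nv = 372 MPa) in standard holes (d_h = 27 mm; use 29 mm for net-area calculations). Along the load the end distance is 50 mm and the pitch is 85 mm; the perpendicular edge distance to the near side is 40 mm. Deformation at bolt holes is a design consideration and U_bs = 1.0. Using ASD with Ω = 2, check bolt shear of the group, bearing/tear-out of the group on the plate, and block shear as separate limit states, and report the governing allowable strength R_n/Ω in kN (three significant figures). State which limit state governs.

168 kN (bolt shear governs)

Bolt shear: A_b = π·24²/4 = 452.4 mm²; R_n = 372 × 452.4 × 2 × 1 / 1000 = 336.6 kN → 336.6 / 2 = 168 kN.
Bearing: edge l_c = 36.5, r_n = 394.2 kN; interior l_c = 58, r_n = 518.4 kN; R_n = 394.2 + 1·518.4 = 912.6 kN → 456 kN.
Block shear: A_gv = 2700, A_nv = 1830, A_nt = 510 mm²; R_n = min(0.6F_uA_nv, 0.6F_yA_gv) + U_bs·F_u·A_nt = 723.6 kN → 362 kN.
Bolt shear governs: 168 kN.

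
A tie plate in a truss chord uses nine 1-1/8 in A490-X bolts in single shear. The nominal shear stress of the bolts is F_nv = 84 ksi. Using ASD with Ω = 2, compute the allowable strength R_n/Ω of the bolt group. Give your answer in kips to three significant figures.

A_b = π × 1.125² / 4 = 0.994 in².
R_n = F_nv · A_b · n · n_s = 84 × 0.994 × 9 × 1 = 751.5 kips.
Allowable strength R_n/Ω = 751.5 / 2 = 376 kips.

376 kips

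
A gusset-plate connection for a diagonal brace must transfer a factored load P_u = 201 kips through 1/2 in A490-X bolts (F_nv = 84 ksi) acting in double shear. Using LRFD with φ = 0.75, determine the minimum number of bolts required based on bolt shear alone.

9 bolts

A_b = π·0.5²/4 = 0.1963 in².
Per-bolt design strength φR_n = 0.75 × 84 × 0.1963 × 2 = 24.74 kips.
n ≥ 201 / 24.74 = 8.124 → use 9 bolts.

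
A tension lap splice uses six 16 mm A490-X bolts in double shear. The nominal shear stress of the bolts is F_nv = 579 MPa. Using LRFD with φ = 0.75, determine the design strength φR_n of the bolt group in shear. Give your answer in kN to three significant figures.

A_b = π × 16² / 4 = 201.1 mm².
R_n = F_nv · A_b · n · n_s = 579 × 201.1 × 6 × 2 / 1000 = 1397 kN.
Design strength φR_n = 0.75 × 1397 = 1050 kN.

1050 kN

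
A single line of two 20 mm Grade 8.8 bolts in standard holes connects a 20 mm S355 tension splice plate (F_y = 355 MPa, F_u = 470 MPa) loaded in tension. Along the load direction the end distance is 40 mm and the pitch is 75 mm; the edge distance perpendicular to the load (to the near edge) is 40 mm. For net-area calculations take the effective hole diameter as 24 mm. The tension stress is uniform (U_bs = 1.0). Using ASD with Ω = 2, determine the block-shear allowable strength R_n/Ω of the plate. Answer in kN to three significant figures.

354 kN

Shear plane L_v = 40 + 1·75 = 115 mm; A_gv = 115 × 20 = 2300 mm².
A_nv = (115 − 1.5·24) × 20 = 1580 mm².
A_nt = (40 − 0.5·24) × 20 = 560 mm².
0.6 F_u A_nv = 445.6 kN; 0.6 F_y A_gv = 489.9 kN → shear rupture governs the shear term.
R_n = 445.6 + 1.0 × 470 × 560 / 1000 = 708.8 kN.
Allowable strength R_n/Ω = 708.8 / 2 = 354 kN.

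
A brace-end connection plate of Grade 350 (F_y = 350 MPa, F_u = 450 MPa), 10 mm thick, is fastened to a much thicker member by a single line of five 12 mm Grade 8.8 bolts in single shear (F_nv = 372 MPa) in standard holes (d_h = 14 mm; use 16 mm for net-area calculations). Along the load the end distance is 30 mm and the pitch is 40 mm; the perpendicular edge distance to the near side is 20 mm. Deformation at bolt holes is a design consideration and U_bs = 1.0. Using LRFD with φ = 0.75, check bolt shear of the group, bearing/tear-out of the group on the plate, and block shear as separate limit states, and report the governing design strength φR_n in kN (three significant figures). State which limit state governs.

158 kN (bolt shear governs)

Bolt shear: A_b = π·12²/4 = 113.1 mm²; R_n = 372 × 113.1 × 5 × 1 / 1000 = 210.4 kN → 0.75 × 210.4 = 158 kN.
Bearing: edge l_c = 23, r_n = 124.2 kN; interior l_c = 26, r_n = 129.6 kN; R_n = 124.2 + 4·129.6 = 642.6 kN → 482 kN.
Block shear: A_gv = 1900, A_nv = 1180, A_nt = 120 mm²; R_n = min(0.6F_uA_nv, 0.6F_yA_gv) + U_bs·F_u·A_nt = 372.6 kN → 279 kN.
Bolt shear governs: 158 kN.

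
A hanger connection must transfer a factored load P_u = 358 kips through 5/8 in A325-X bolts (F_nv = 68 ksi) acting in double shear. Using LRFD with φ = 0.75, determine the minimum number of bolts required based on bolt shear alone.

12 bolts

A_b = π·0.625²/4 = 0.3068 in².
Per-bolt design strength φR_n = 0.75 × 68 × 0.3068 × 2 = 31.29 kips.
n ≥ 358 / 31.29 = 11.44 → use 12 bolts.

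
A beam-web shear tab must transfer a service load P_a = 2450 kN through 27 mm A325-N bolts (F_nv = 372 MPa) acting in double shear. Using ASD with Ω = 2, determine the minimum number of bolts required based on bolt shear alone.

12 bolts

A_b = π·27²/4 = 572.6 mm².
Per-bolt allowable strength R_n/Ω = 372 × 572.6 × 2 / 1000 / 2 = 213 kN.
n ≥ 2450 / 213 = 11.5 → use 12 bolts.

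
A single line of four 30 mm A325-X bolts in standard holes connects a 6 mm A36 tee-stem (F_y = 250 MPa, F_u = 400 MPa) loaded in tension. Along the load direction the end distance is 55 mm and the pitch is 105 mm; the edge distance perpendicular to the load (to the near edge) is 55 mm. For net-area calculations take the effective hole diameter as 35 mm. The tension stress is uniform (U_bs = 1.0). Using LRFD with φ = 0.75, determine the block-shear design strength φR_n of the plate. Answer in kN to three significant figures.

317 kN

Shear plane L_v = 55 + 3·105 = 370 mm; A_gv = 370 × 6 = 2220 mm².
A_nv = (370 − 3.5·35) × 6 = 1485 mm².
A_nt = (55 − 0.5·35) × 6 = 225 mm².
0.6 F_u A_nv = 356.4 kN; 0.6 F_y A_gv = 333 kN → shear yielding governs the shear term.
R_n = 333 + 1.0 × 400 × 225 / 1000 = 423 kN.
Design strength φR_n = 0.75 × 423 = 317 kN.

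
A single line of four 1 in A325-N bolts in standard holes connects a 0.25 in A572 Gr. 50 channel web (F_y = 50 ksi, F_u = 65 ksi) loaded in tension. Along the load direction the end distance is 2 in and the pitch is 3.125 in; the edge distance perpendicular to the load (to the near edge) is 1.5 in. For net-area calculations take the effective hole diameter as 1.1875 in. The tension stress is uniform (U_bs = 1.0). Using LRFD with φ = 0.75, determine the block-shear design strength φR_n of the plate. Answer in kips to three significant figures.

Shear plane L_v = 2 + 3·3.125 = 11.38 in; A_gv = 11.38 × 0.25 = 2.844 in².
A_nv = (11.38 − 3.5·1.1875) × 0.25 = 1.805 in².
A_nt = (1.5 − 0.5·1.1875) × 0.25 = 0.2266 in².
0.6 F_u A_nv = 70.38 kips; 0.6 F_y A_gv = 85.31 kips → shear rupture governs the shear term.
R_n = 70.38 + 1.0 × 65 × 0.2266 = 85.11 kips.
Design strength φR_n = 0.75 × 85.11 = 63.8 kips.

63.8 kips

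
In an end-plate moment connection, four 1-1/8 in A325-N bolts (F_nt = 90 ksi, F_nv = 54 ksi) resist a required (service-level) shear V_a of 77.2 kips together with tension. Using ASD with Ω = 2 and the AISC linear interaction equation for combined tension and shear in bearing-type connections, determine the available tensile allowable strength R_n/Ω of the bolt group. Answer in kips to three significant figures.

104 kips

A_b = π·1.125²/4 = 0.994 in²; f_rv = 77.2 / (4 × 0.994) = 19.42 ksi.
F'_nt = 1.3 F_nt − (Ω F_nt / F_nv) f_rv = 1.3·90 − (2·90/54)·19.42 = 52.28 ksi, capped at F_nt → F'_nt = 52.28 ksi.
R_n = F'_nt · A_b · n = 52.28 × 0.994 × 4 = 207.9 kips.
Allowable strength R_n/Ω = 207.9 / 2 = 104 kips.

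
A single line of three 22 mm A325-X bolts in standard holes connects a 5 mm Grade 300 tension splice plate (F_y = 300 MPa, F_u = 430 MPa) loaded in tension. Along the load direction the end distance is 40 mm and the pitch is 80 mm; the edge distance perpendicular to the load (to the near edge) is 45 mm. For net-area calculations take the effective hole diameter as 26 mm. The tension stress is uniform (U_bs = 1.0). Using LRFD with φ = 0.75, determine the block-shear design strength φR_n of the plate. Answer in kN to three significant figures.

Shear plane L_v = 40 + 2·80 = 200 mm; A_gv = 200 × 5 = 1000 mm².
A_nv = (200 − 2.5·26) × 5 = 675 mm².
A_nt = (45 − 0.5·26) × 5 = 160 mm².
0.6 F_u A_nv = 174.2 kN; 0.6 F_y A_gv = 180 kN → shear rupture governs the shear term.
R_n = 174.2 + 1.0 × 430 × 160 / 1000 = 242.9 kN.
Design strength φR_n = 0.75 × 242.9 = 182 kN.

182 kN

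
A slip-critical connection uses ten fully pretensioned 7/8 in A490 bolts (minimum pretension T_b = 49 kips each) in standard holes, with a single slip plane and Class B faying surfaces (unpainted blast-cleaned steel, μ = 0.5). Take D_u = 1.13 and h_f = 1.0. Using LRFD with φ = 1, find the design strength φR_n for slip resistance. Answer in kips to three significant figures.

R_n = μ · D_u · h_f · T_b · n_s · n_b = 0.5 × 1.13 × 1.0 × 49 × 1 × 10 = 276.8 kips.
Design strength φR_n = 1 × 276.8 = 277 kips.

277 kips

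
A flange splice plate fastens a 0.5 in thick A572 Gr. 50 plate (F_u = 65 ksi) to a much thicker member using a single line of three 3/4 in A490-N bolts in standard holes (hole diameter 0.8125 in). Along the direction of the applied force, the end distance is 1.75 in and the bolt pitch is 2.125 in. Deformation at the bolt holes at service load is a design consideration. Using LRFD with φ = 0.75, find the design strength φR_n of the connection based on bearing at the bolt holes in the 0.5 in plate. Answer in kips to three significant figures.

116 kips

Per bolt r_n = 1.2 l_c t F_u ≤ 2.4 d t F_u; upper limit = 2.4 × 0.75 × 0.5 × 65 = 58.5 kips.
Edge bolt: l_c = 1.75 − 0.8125/2 = 1.344 in → 1.2 × 1.344 × 0.5 × 65 = 52.41 → r_n = 52.41 kips.
Interior bolts: l_c = 2.125 − 0.8125 = 1.312 in → 1.2 × 1.312 × 0.5 × 65 = 51.19 → r_n = 51.19 kips.
R_n = 1 × 52.41 + 2 × 51.19 = 154.8 kips.
Design strength φR_n = 0.75 × 154.8 = 116 kips.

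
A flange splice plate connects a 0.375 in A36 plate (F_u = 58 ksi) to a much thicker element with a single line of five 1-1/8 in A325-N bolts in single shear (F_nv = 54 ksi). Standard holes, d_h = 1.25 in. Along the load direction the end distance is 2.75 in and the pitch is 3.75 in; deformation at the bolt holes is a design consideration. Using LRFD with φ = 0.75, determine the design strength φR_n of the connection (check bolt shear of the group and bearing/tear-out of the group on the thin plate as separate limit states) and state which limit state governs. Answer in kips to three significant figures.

201 kips (bolt shear governs)

Bolt shear: A_b = π·1.125²/4 = 0.994 in²; R_n = 54 × 0.994 × 5 × 1 = 268.4 kips → 0.75 × 268.4 = 201 kips.
Bearing (1.2 l_c t F_u ≤ 2.4 d t F_u): upper limit = 2.4·1.125·0.375·58 = 58.72 kips.
  Edge l_c = 2.75 − 1.25/2 = 2.125 → r_n = 55.46 kips; interior l_c = 3.75 − 1.25 = 2.5 → r_n = 58.72 kips.
  R_n,bearing = 1·55.46 + 4·58.72 = 290.4 kips → 0.75 × 290.4 = 218 kips.
Bolt shear governs: 201 kips.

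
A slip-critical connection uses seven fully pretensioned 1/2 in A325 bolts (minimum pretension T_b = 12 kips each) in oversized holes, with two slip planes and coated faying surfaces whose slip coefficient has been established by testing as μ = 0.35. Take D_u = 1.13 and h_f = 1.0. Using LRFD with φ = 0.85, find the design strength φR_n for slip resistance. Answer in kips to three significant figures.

56.5 kips

R_n = μ · D_u · h_f · T_b · n_s · n_b = 0.35 × 1.13 × 1.0 × 12 × 2 × 7 = 66.44 kips.
Design strength φR_n = 0.85 × 66.44 = 56.5 kips.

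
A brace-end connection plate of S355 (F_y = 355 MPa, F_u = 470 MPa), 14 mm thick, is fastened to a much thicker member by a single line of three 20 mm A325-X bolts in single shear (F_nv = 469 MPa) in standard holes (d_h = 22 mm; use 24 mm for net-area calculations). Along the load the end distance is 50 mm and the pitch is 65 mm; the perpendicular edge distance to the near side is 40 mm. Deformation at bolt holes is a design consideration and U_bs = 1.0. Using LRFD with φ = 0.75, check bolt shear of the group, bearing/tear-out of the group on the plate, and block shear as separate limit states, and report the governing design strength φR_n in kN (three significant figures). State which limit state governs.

332 kN (bolt shear governs)

Bolt shear: A_b = π·20²/4 = 314.2 mm²; R_n = 469 × 314.2 × 3 × 1 / 1000 = 442 kN → 0.75 × 442 = 332 kN.
Bearing: edge l_c = 39, r_n = 307.9 kN; interior l_c = 43, r_n = 315.8 kN; R_n = 307.9 + 2·315.8 = 939.6 kN → 705 kN.
Block shear: A_gv = 2520, A_nv = 1680, A_nt = 392 mm²; R_n = min(0.6F_uA_nv, 0.6F_yA_gv) + U_bs·F_u·A_nt = 658 kN → 494 kN.
Bolt shear governs: 332 kN.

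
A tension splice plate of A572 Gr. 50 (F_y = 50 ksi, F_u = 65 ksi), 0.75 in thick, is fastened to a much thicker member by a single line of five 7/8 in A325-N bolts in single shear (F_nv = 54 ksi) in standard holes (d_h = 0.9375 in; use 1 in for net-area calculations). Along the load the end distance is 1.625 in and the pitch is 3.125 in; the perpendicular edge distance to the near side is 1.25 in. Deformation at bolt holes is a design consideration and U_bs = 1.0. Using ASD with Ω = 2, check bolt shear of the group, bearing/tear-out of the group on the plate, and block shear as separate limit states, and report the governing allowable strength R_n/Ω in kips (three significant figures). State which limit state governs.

Bolt shear: A_b = π·0.875²/4 = 0.6013 in²; R_n = 54 × 0.6013 × 5 × 1 = 162.4 kips → 162.4 / 2 = 81.2 kips.
Bearing: edge l_c = 1.156, r_n = 67.64 kips; interior l_c = 2.188, r_n = 102.4 kips; R_n = 67.64 + 4·102.4 = 477.1 kips → 239 kips.
Block shear: A_gv = 10.59, A_nv = 7.219, A_nt = 0.5625 in²; R_n = min(0.6F_uA_nv, 0.6F_yA_gv) + U_bs·F_u·A_nt = 318.1 kips → 159 kips.
Bolt shear governs: 81.2 kips.

81.2 kips (bolt shear governs)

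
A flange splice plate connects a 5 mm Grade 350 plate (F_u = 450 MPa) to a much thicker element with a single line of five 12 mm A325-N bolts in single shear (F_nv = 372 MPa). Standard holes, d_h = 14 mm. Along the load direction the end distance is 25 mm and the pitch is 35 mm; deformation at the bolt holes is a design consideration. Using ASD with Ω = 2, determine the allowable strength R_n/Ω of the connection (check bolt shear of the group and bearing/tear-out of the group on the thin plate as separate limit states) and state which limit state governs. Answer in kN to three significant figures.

Bolt shear: A_b = π·12²/4 = 113.1 mm²; R_n = 372 × 113.1 × 5 × 1 / 1000 = 210.4 kN → 210.4 / 2 = 105 kN.
Bearing (1.2 l_c t F_u ≤ 2.4 d t F_u): upper limit = 2.4·12·5·450 / 1000 = 64.8 kN.
  Edge l_c = 25 − 14/2 = 18 → r_n = 48.6 kN; interior l_c = 35 − 14 = 21 → r_n = 56.7 kN.
  R_n,bearing = 1·48.6 + 4·56.7 = 275.4 kN → 275.4 / 2 = 138 kN.
Bolt shear governs: 105 kN.

105 kN (bolt shear governs)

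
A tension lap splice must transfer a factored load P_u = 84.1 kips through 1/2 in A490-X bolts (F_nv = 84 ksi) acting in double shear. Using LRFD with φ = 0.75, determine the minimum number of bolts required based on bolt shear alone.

4 bolts

A_b = π·0.5²/4 = 0.1963 in².
Per-bolt design strength φR_n = 0.75 × 84 × 0.1963 × 2 = 24.74 kips.
n ≥ 84.1 / 24.74 = 3.399 → use 4 bolts.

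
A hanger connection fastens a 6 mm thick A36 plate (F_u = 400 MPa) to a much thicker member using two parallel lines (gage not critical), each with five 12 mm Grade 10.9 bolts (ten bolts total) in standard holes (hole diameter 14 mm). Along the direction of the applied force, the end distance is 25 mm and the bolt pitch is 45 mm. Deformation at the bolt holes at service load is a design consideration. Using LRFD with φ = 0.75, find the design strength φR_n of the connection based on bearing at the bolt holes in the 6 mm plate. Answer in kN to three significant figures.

492 kN

Per bolt r_n = 1.2 l_c t F_u ≤ 2.4 d t F_u; upper limit = 2.4 × 12 × 6 × 400 / 1000 = 69.12 kN.
Edge bolt: l_c = 25 − 14/2 = 18 mm → 1.2 × 18 × 6 × 400 / 1000 = 51.84 → r_n = 51.84 kN.
Interior bolts: l_c = 45 − 14 = 31 mm → 1.2 × 31 × 6 × 400 / 1000 = 89.28 → r_n = 69.12 kN.
R_n = 2 × 51.84 + 8 × 69.12 = 656.6 kN.
Design strength φR_n = 0.75 × 656.6 = 492 kN.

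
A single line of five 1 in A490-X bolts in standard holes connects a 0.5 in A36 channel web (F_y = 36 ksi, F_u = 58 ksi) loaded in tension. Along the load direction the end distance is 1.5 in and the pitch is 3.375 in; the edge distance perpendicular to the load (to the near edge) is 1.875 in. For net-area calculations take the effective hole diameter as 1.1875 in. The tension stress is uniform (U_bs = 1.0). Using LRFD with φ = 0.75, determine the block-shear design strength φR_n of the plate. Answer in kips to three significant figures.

Shear plane L_v = 1.5 + 4·3.375 = 15 in; A_gv = 15 × 0.5 = 7.5 in².
A_nv = (15 − 4.5·1.1875) × 0.5 = 4.828 in².
A_nt = (1.875 − 0.5·1.1875) × 0.5 = 0.6406 in².
0.6 F_u A_nv = 168 kips; 0.6 F_y A_gv = 162 kips → shear yielding governs the shear term.
R_n = 162 + 1.0 × 58 × 0.6406 = 199.2 kips.
Design strength φR_n = 0.75 × 199.2 = 149 kips.

149 kips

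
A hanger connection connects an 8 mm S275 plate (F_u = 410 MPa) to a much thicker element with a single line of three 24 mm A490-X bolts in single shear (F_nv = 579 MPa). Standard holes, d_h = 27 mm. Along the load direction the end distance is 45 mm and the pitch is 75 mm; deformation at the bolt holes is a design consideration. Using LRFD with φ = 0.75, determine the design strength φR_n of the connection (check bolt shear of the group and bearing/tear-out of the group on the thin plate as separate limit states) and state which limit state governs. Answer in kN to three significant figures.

376 kN (bearing governs)

Bolt shear: A_b = π·24²/4 = 452.4 mm²; R_n = 579 × 452.4 × 3 × 1 / 1000 = 785.8 kN → 0.75 × 785.8 = 589 kN.
Bearing (1.2 l_c t F_u ≤ 2.4 d t F_u): upper limit = 2.4·24·8·410 / 1000 = 188.9 kN.
  Edge l_c = 45 − 27/2 = 31.5 → r_n = 124 kN; interior l_c = 75 − 27 = 48 → r_n = 188.9 kN.
  R_n,bearing = 1·124 + 2·188.9 = 501.8 kN → 0.75 × 501.8 = 376 kN.
Bearing governs: 376 kN.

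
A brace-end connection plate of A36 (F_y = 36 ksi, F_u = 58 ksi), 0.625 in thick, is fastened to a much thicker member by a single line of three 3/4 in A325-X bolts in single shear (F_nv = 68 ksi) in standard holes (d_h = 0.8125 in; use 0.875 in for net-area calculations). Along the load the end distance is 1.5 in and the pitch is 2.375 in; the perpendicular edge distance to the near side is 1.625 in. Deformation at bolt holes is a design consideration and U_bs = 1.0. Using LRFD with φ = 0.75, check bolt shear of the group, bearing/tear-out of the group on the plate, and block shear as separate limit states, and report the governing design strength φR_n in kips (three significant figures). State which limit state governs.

67.6 kips (bolt shear governs)

Bolt shear: A_b = π·0.75²/4 = 0.4418 in²; R_n = 68 × 0.4418 × 3 × 1 = 90.12 kips → 0.75 × 90.12 = 67.6 kips.
Bearing: edge l_c = 1.094, r_n = 47.58 kips; interior l_c = 1.562, r_n = 65.25 kips; R_n = 47.58 + 2·65.25 = 178.1 kips → 134 kips.
Block shear: A_gv = 3.906, A_nv = 2.539, A_nt = 0.7422 in²; R_n = min(0.6F_uA_nv, 0.6F_yA_gv) + U_bs·F_u·A_nt = 127.4 kips → 95.6 kips.
Bolt shear governs: 67.6 kips.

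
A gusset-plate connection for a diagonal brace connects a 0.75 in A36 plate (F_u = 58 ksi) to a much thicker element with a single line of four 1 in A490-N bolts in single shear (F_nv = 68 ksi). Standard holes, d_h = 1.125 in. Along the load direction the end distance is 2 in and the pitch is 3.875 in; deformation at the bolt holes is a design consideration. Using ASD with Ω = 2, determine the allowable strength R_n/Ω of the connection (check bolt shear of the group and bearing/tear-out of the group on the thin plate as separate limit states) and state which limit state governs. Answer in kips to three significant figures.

107 kips (bolt shear governs)

Bolt shear: A_b = π·1²/4 = 0.7854 in²; R_n = 68 × 0.7854 × 4 × 1 = 213.6 kips → 213.6 / 2 = 107 kips.
Bearing (1.2 l_c t F_u ≤ 2.4 d t F_u): upper limit = 2.4·1·0.75·58 = 104.4 kips.
  Edge l_c = 2 − 1.125/2 = 1.438 → r_n = 75.04 kips; interior l_c = 3.875 − 1.125 = 2.75 → r_n = 104.4 kips.
  R_n,bearing = 1·75.04 + 3·104.4 = 388.2 kips → 388.2 / 2 = 194 kips.
Bolt shear governs: 107 kips.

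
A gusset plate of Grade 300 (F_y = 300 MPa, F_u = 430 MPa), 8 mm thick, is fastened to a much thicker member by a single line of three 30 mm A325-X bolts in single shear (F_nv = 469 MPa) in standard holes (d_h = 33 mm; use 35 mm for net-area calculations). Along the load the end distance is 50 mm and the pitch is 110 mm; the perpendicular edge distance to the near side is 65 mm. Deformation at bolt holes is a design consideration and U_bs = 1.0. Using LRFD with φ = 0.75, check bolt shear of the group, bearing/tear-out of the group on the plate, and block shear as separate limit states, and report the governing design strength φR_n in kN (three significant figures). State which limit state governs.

Bolt shear: A_b = π·30²/4 = 706.9 mm²; R_n = 469 × 706.9 × 3 × 1 / 1000 = 994.5 kN → 0.75 × 994.5 = 746 kN.
Bearing: edge l_c = 33.5, r_n = 138.3 kN; interior l_c = 77, r_n = 247.7 kN; R_n = 138.3 + 2·247.7 = 633.6 kN → 475 kN.
Block shear: A_gv = 2160, A_nv = 1460, A_nt = 380 mm²; R_n = min(0.6F_uA_nv, 0.6F_yA_gv) + U_bs·F_u·A_nt = 540.1 kN → 405 kN.
Block shear governs: 405 kN.

405 kN (block shear governs)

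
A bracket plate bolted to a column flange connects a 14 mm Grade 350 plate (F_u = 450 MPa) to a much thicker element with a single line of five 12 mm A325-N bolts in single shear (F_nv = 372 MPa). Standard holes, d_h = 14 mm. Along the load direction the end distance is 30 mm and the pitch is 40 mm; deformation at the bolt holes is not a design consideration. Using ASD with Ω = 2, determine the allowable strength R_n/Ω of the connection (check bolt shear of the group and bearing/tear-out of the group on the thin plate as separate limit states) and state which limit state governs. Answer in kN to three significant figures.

Bolt shear: A_b = π·12²/4 = 113.1 mm²; R_n = 372 × 113.1 × 5 × 1 / 1000 = 210.4 kN → 210.4 / 2 = 105 kN.
Bearing (1.5 l_c t F_u ≤ 3.0 d t F_u): upper limit = 3.0·12·14·450 / 1000 = 226.8 kN.
  Edge l_c = 30 − 14/2 = 23 → r_n = 217.3 kN; interior l_c = 40 − 14 = 26 → r_n = 226.8 kN.
  R_n,bearing = 1·217.3 + 4·226.8 = 1125 kN → 1125 / 2 = 562 kN.
Bolt shear governs: 105 kN.

105 kN (bolt shear governs)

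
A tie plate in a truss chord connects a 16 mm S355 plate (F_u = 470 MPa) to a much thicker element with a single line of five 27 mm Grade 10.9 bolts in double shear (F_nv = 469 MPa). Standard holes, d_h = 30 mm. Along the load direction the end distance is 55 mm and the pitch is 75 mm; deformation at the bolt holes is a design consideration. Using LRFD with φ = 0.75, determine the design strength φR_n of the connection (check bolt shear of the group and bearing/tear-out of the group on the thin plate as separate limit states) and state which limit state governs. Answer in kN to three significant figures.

1490 kN (bearing governs)

Bolt shear: A_b = π·27²/4 = 572.6 mm²; R_n = 469 × 572.6 × 5 × 2 / 1000 = 2685 kN → 0.75 × 2685 = 2010 kN.
Bearing (1.2 l_c t F_u ≤ 2.4 d t F_u): upper limit = 2.4·27·16·470 / 1000 = 487.3 kN.
  Edge l_c = 55 − 30/2 = 40 → r_n = 361 kN; interior l_c = 75 − 30 = 45 → r_n = 406.1 kN.
  R_n,bearing = 1·361 + 4·406.1 = 1985 kN → 0.75 × 1985 = 1490 kN.
Bearing governs: 1490 kN.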